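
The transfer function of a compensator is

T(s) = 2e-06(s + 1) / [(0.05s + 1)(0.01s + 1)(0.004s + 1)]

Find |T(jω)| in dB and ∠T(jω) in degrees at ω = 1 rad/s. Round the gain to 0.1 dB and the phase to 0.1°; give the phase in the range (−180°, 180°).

-111.0 dB, 41.3°

At ω = 1 rad/s:
zero (1 + j1·1) = 1 + j1 → |·| ≈ 1.4142, ∠ ≈ 45.00°
pole (1 + j1·0.05) = 1 + j0.05 → |·| ≈ 1.0012, ∠ ≈ 2.86°
pole (1 + j1·0.01) = 1 + j0.01 → |·| ≈ 1, ∠ ≈ 0.57°
pole (1 + j1·0.004) = 1 + j0.004 → |·| ≈ 1, ∠ ≈ 0.23°
|T| = 2e-06 · 1.4142 / (1.0012 · 1 · 1) ≈ 2.825e-06
Gain = 20 log₁₀(2.825e-06) ≈ -110.98 dB
∠T = (45.00°) − (2.86° + 0.57° + 0.23°) = 41.34°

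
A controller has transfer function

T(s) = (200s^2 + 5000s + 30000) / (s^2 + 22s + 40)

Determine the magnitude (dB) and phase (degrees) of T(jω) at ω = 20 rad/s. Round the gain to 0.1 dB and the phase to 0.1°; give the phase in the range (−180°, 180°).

Substitute s = j20:
Numerator: 200(j20)^2 + 5000(j20) + 30000 = -50000 + j100000
Denominator: (j20)^2 + 22(j20) + 40 = -360 + j440
|N| = √(50000² + 100000²) ≈ 1.118e+05, ∠N ≈ 116.57°
|D| = √(360² + 440²) ≈ 568.51, ∠D ≈ 129.29°
|T| = 1.118e+05 / 568.51 ≈ 196.65
Gain = 20 log₁₀(196.65) ≈ 45.87 dB
∠T = 116.57° − 129.29° = -12.72°

45.9 dB, -12.7°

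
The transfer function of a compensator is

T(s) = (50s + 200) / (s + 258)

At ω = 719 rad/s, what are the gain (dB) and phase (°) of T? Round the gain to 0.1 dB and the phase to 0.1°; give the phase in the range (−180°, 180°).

33.5 dB, 19.4°

Substitute s = j719:
Numerator: 50(j719) + 200 = 200 + j35950
Denominator: (j719) + 258 = 258 + j719
|N| = √(200² + 35950²) ≈ 35951, ∠N ≈ 89.68°
|D| = √(258² + 719²) ≈ 763.89, ∠D ≈ 70.26°
|T| = 35951 / 763.89 ≈ 47.063
Gain = 20 log₁₀(47.063) ≈ 33.45 dB
∠T = 89.68° − 70.26° = 19.42°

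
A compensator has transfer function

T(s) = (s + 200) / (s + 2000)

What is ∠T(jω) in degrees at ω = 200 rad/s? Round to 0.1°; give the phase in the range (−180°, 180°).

At s = jω = j200:
zero (s+200): 200 + j200 → |·| = √(200²+200²) = √80000 ≈ 282.84, ∠ = arctan(200/200) ≈ 45.00°
pole (s+2000): 2000 + j200 → |·| = √(2000²+200²) = √4040000 ≈ 2010, ∠ = arctan(200/2000) ≈ 5.71°
∠T = 45.00° − 5.71° = 39.29°

39.3°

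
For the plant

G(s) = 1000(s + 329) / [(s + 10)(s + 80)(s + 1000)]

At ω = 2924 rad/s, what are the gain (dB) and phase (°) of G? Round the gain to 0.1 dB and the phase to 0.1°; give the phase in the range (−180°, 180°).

-79.1 dB, -165.8°

At s = jω = j2924:
zero (s+329): 329 + j2924 → |·| = √(329²+2924²) = √8658017 ≈ 2942.5, ∠ = arctan(2924/329) ≈ 83.58°
pole (s+10): 10 + j2924 → |·| = √(10²+2924²) = √8549876 ≈ 2924, ∠ = arctan(2924/10) ≈ 89.80°
pole (s+80): 80 + j2924 → |·| = √(80²+2924²) = √8556176 ≈ 2925.1, ∠ = arctan(2924/80) ≈ 88.43°
pole (s+1000): 1000 + j2924 → |·| = √(1000²+2924²) = √9549776 ≈ 3090.3, ∠ = arctan(2924/1000) ≈ 71.12°
|G| = 1000 · 2942.5 / 2.6431e+10 ≈ 0.00011133
Gain = 20 log₁₀(0.00011133) ≈ -79.07 dB
∠G = 83.58° − 249.35° = -165.77°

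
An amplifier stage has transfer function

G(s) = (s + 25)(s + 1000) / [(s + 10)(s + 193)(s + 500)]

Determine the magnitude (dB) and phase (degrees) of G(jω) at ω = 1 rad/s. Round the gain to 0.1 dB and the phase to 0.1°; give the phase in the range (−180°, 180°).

-31.8 dB, -3.8°

At s = jω = j1:
zero (s+25): 25 + j1 → |·| = √(25²+1²) = √626 ≈ 25.02, ∠ = arctan(1/25) ≈ 2.29°
zero (s+1000): 1000 + j1 → |·| = √(1000²+1²) = √1000001 ≈ 1000, ∠ = arctan(1/1000) ≈ 0.06°
pole (s+10): 10 + j1 → |·| = √(10²+1²) = √101 ≈ 10.05, ∠ = arctan(1/10) ≈ 5.71°
pole (s+193): 193 + j1 → |·| = √(193²+1²) = √37250 ≈ 193, ∠ = arctan(1/193) ≈ 0.30°
pole (s+500): 500 + j1 → |·| = √(500²+1²) = √250001 ≈ 500, ∠ = arctan(1/500) ≈ 0.11°
|G| = 1 · 25020 / 9.6982e+05 ≈ 0.025799
Gain = 20 log₁₀(0.025799) ≈ -31.77 dB
∠G = 2.35° − 6.12° = -3.77°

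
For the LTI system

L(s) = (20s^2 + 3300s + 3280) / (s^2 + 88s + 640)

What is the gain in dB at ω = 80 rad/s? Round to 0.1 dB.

30.1 dB

Substitute s = j80:
Numerator: 20(j80)^2 + 3300(j80) + 3280 = -124720 + j264000
Denominator: (j80)^2 + 88(j80) + 640 = -5760 + j7040
|N| = √(124720² + 264000²) ≈ 2.9198e+05, ∠N ≈ 115.29°
|D| = √(5760² + 7040²) ≈ 9096.1, ∠D ≈ 129.29°
|L| = 2.9198e+05 / 9096.1 ≈ 32.099
Gain = 20 log₁₀(32.099) ≈ 30.13 dB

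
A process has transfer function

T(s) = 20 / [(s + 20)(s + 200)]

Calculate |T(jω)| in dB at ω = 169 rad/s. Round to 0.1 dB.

-67.0 dB

At s = jω = j169:
pole (s+20): 20 + j169 → |·| = √(20²+169²) = √28961 ≈ 170.18, ∠ = arctan(169/20) ≈ 83.25°
pole (s+200): 200 + j169 → |·| = √(200²+169²) = √68561 ≈ 261.84, ∠ = arctan(169/200) ≈ 40.20°
|T| = 20 / 44560 ≈ 0.00044883
Gain = 20 log₁₀(0.00044883) ≈ -66.96 dB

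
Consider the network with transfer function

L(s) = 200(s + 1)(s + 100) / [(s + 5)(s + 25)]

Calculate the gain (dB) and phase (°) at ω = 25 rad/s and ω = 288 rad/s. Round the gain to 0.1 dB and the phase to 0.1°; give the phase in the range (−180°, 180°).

At s = jω = j25:
zero (s+1): 1 + j25 → |·| = √(1²+25²) = √626 ≈ 25.02, ∠ = arctan(25/1) ≈ 87.71°
zero (s+100): 100 + j25 → |·| = √(100²+25²) = √10625 ≈ 103.08, ∠ = arctan(25/100) ≈ 14.04°
pole (s+5): 5 + j25 → |·| = √(5²+25²) = √650 ≈ 25.495, ∠ = arctan(25/5) ≈ 78.69°
pole (s+25): 25 + j25 → |·| = √(25²+25²) = √1250 ≈ 35.355, ∠ = arctan(25/25) ≈ 45.00°
|L| = 200 · 2579.1 / 901.38 ≈ 572.26
Gain = 20 log₁₀(572.26) ≈ 55.15 dB
∠L = 101.75° − 123.69° = -21.94°

At s = jω = j288:
zero (s+1): 1 + j288 → |·| = √(1²+288²) = √82945 ≈ 288, ∠ = arctan(288/1) ≈ 89.80°
zero (s+100): 100 + j288 → |·| = √(100²+288²) = √92944 ≈ 304.87, ∠ = arctan(288/100) ≈ 70.85°
pole (s+5): 5 + j288 → |·| = √(5²+288²) = √82969 ≈ 288.04, ∠ = arctan(288/5) ≈ 89.01°
pole (s+25): 25 + j288 → |·| = √(25²+288²) = √83569 ≈ 289.08, ∠ = arctan(288/25) ≈ 85.04°
|L| = 200 · 87803 / 83267 ≈ 210.9
Gain = 20 log₁₀(210.9) ≈ 46.48 dB
∠L = 160.65° − 174.05° = -13.40°

ω = 25: 55.2 dB, -21.9°; ω = 288: 46.5 dB, -13.4°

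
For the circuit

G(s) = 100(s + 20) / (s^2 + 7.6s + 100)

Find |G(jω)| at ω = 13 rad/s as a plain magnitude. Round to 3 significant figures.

At s = jω = j13:
zero (s+20): 20 + j13 → |·| = √(20²+13²) = √569 ≈ 23.854, ∠ = arctan(13/20) ≈ 33.02°
quadratic: (j13)² + 7.6·j13 + 100 = -69 + j98.8 → |·| ≈ 120.51, ∠ ≈ 124.93°
|G| = 100 · 23.854 / 120.51 ≈ 19.794

19.8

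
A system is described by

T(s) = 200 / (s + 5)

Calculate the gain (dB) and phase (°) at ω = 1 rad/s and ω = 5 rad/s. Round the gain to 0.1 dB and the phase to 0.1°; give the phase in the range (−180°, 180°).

Substitute s = j1:
Numerator: 200 = 200 + j0
Denominator: (j1) + 5 = 5 + j1
|N| = √(200² + 0²) ≈ 200, ∠N ≈ 0.00°
|D| = √(5² + 1²) ≈ 5.099, ∠D ≈ 11.31°
|T| = 200 / 5.099 ≈ 39.223
Gain = 20 log₁₀(39.223) ≈ 31.87 dB
∠T = 0.00° − 11.31° = -11.31°

Substitute s = j5:
Numerator: 200 = 200 + j0
Denominator: (j5) + 5 = 5 + j5
|N| = √(200² + 0²) ≈ 200, ∠N ≈ 0.00°
|D| = √(5² + 5²) ≈ 7.0711, ∠D ≈ 45.00°
|T| = 200 / 7.0711 ≈ 28.284
Gain = 20 log₁₀(28.284) ≈ 29.03 dB
∠T = 0.00° − 45.00° = -45.00°

ω = 1: 31.9 dB, -11.3°; ω = 5: 29.0 dB, -45.0°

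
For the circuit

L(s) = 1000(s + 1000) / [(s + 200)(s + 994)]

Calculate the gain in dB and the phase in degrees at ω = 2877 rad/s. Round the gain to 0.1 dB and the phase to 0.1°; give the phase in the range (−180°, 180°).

-9.2 dB, -86.1°

At s = jω = j2877:
zero (s+1000): 1000 + j2877 → |·| = √(1000²+2877²) = √9277129 ≈ 3045.8, ∠ = arctan(2877/1000) ≈ 70.83°
pole (s+200): 200 + j2877 → |·| = √(200²+2877²) = √8317129 ≈ 2883.9, ∠ = arctan(2877/200) ≈ 86.02°
pole (s+994): 994 + j2877 → |·| = √(994²+2877²) = √9265165 ≈ 3043.9, ∠ = arctan(2877/994) ≈ 70.94°
|L| = 1000 · 3045.8 / 8.7783e+06 ≈ 0.34697
Gain = 20 log₁₀(0.34697) ≈ -9.19 dB
∠L = 70.83° − 156.96° = -86.13°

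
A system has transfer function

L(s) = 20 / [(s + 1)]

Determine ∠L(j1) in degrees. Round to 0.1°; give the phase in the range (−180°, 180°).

At ω = 1 rad/s:
pole (1 + j1·1) = 1 + j1 → |·| ≈ 1.4142, ∠ ≈ 45.00°
∠L = (0°) − (45.00°) = -45.00°

-45.0°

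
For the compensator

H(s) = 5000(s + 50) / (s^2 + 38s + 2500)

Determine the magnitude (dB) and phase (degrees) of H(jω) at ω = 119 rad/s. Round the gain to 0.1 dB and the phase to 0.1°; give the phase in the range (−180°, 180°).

34.3 dB, -91.6°

At s = jω = j119:
zero (s+50): 50 + j119 → |·| = √(50²+119²) = √16661 ≈ 129.08, ∠ = arctan(119/50) ≈ 67.21°
quadratic: (j119)² + 38·j119 + 2500 = -11661 + j4522 → |·| ≈ 12507, ∠ ≈ 158.80°
|H| = 5000 · 129.08 / 12507 ≈ 51.603
Gain = 20 log₁₀(51.603) ≈ 34.25 dB
∠H = 67.21° − 158.80° = -91.59°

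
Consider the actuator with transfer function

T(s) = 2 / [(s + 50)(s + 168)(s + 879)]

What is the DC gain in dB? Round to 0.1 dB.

T(0) = 2 / (50·168·879) ≈ 2.7087e-07
20 log₁₀(2.7087e-07) ≈ -131.34 dB

-131.3 dB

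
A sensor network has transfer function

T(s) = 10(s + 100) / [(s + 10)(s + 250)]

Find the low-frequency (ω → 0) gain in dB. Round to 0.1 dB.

-8.0 dB

T(0) = 10·100 / (10·250) = 0.4
20 log₁₀(0.4) ≈ -7.96 dB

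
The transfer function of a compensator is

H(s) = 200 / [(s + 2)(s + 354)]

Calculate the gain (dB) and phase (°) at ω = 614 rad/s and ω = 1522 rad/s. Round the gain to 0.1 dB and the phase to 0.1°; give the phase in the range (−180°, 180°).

At s = jω = j614:
pole (s+2): 2 + j614 → |·| = √(2²+614²) = √377000 ≈ 614, ∠ = arctan(614/2) ≈ 89.81°
pole (s+354): 354 + j614 → |·| = √(354²+614²) = √502312 ≈ 708.74, ∠ = arctan(614/354) ≈ 60.03°
|H| = 200 / 4.3517e+05 ≈ 0.00045959
Gain = 20 log₁₀(0.00045959) ≈ -66.75 dB
∠H = 0.00° − 149.84° = -149.84°

At s = jω = j1522:
pole (s+2): 2 + j1522 → |·| = √(2²+1522²) = √2316488 ≈ 1522, ∠ = arctan(1522/2) ≈ 89.92°
pole (s+354): 354 + j1522 → |·| = √(354²+1522²) = √2441800 ≈ 1562.6, ∠ = arctan(1522/354) ≈ 76.91°
|H| = 200 / 2.3783e+06 ≈ 8.4094e-05
Gain = 20 log₁₀(8.4094e-05) ≈ -81.50 dB
∠H = 0.00° − 166.83° = -166.83°

ω = 614: -66.8 dB, -149.8°; ω = 1522: -81.5 dB, -166.8°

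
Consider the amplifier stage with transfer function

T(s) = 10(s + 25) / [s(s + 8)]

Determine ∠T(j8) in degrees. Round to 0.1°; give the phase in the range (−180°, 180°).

At s = jω = j8:
zero (s+25): 25 + j8 → |·| = √(25²+8²) = √689 ≈ 26.249, ∠ = arctan(8/25) ≈ 17.74°
pole (s+8): 8 + j8 → |·| = √(8²+8²) = √128 ≈ 11.314, ∠ = arctan(8/8) ≈ 45.00°
pole at origin: |s| = 8, ∠ = 90.00° (in denominator)
∠T = 17.74° − 135.00° = -117.26°

-117.3°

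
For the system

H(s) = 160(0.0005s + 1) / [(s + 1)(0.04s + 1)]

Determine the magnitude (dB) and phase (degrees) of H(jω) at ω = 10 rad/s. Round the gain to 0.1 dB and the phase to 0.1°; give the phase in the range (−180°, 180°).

23.4 dB, -105.8°

At ω = 10 rad/s:
zero (1 + j10·0.0005) = 1 + j0.005 → |·| ≈ 1, ∠ ≈ 0.29°
pole (1 + j10·1) = 1 + j10 → |·| ≈ 10.05, ∠ ≈ 84.29°
pole (1 + j10·0.04) = 1 + j0.4 → |·| ≈ 1.077, ∠ ≈ 21.80°
|H| = 160 · 1 / (10.05 · 1.077) ≈ 14.782
Gain = 20 log₁₀(14.782) ≈ 23.39 dB
∠H = (0.29°) − (84.29° + 21.80°) = -105.80°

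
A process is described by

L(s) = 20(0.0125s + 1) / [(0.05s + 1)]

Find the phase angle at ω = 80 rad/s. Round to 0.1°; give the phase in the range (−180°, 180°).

At ω = 80 rad/s:
zero (1 + j80·0.0125) = 1 + j1 → |·| ≈ 1.4142, ∠ ≈ 45.00°
pole (1 + j80·0.05) = 1 + j4 → |·| ≈ 4.1231, ∠ ≈ 75.96°
∠L = (45.00°) − (75.96°) = -30.96°

-31.0°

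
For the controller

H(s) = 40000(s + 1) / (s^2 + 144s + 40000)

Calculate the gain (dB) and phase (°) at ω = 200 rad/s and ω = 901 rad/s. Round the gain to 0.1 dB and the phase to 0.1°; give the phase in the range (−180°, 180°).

ω = 200: 48.9 dB, -0.3°; ω = 901: 33.3 dB, -80.5°

At s = jω = j200:
zero (s+1): 1 + j200 → |·| = √(1²+200²) = √40001 ≈ 200, ∠ = arctan(200/1) ≈ 89.71°
quadratic: (j200)² + 144·j200 + 40000 = 0 + j28800 → |·| ≈ 28800, ∠ ≈ 90.00°
|H| = 40000 · 200 / 28800 ≈ 277.78
Gain = 20 log₁₀(277.78) ≈ 48.87 dB
∠H = 89.71° − 90.00° = -0.29°

At s = jω = j901:
zero (s+1): 1 + j901 → |·| = √(1²+901²) = √811802 ≈ 901, ∠ = arctan(901/1) ≈ 89.94°
quadratic: (j901)² + 144·j901 + 40000 = -771801 + j129744 → |·| ≈ 7.8263e+05, ∠ ≈ 170.46°
|H| = 40000 · 901 / 7.8263e+05 ≈ 46.05
Gain = 20 log₁₀(46.05) ≈ 33.26 dB
∠H = 89.94° − 170.46° = -80.52°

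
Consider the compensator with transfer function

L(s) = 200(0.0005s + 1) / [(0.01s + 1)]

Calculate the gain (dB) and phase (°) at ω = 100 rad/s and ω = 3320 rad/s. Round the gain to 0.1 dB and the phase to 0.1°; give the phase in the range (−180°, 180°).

ω = 100: 43.0 dB, -42.1°; ω = 3320: 21.3 dB, -29.3°

At ω = 100 rad/s:
zero (1 + j100·0.0005) = 1 + j0.05 → |·| ≈ 1.0012, ∠ ≈ 2.86°
pole (1 + j100·0.01) = 1 + j1 → |·| ≈ 1.4142, ∠ ≈ 45.00°
|L| = 200 · 1.0012 / (1.4142) ≈ 141.59
Gain = 20 log₁₀(141.59) ≈ 43.02 dB
∠L = (2.86°) − (45.00°) = -42.14°

At ω = 3320 rad/s:
zero (1 + j3320·0.0005) = 1 + j1.66 → |·| ≈ 1.9379, ∠ ≈ 58.93°
pole (1 + j3320·0.01) = 1 + j33.2 → |·| ≈ 33.215, ∠ ≈ 88.27°
|L| = 200 · 1.9379 / (33.215) ≈ 11.669
Gain = 20 log₁₀(11.669) ≈ 21.34 dB
∠L = (58.93°) − (88.27°) = -29.34°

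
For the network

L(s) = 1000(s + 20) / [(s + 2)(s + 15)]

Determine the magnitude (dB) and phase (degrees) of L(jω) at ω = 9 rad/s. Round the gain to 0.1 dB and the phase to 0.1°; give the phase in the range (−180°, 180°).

At s = jω = j9:
zero (s+20): 20 + j9 → |·| = √(20²+9²) = √481 ≈ 21.932, ∠ = arctan(9/20) ≈ 24.23°
pole (s+2): 2 + j9 → |·| = √(2²+9²) = √85 ≈ 9.2195, ∠ = arctan(9/2) ≈ 77.47°
pole (s+15): 15 + j9 → |·| = √(15²+9²) = √306 ≈ 17.493, ∠ = arctan(9/15) ≈ 30.96°
|L| = 1000 · 21.932 / 161.28 ≈ 135.99
Gain = 20 log₁₀(135.99) ≈ 42.67 dB
∠L = 24.23° − 108.43° = -84.20°

42.7 dB, -84.2°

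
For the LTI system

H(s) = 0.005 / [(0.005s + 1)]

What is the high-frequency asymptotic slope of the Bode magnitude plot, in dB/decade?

-20 dB/decade

Each pole contributes −20 dB/decade at high frequency; each zero contributes +20 dB/decade.
Net: 0 zero(s) − 1 pole(s) → -20 dB/decade.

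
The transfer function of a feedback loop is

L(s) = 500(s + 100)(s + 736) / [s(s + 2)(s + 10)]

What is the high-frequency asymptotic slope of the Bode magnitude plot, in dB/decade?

Each pole contributes −20 dB/decade at high frequency; each zero contributes +20 dB/decade.
Net: 2 zero(s) − 3 pole(s) → -20 dB/decade.

-20 dB/decade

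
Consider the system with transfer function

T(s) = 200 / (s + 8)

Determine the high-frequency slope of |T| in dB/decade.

-20 dB/decade

Each pole contributes −20 dB/decade at high frequency; each zero contributes +20 dB/decade.
Net: 0 zero(s) − 1 pole(s) → -20 dB/decade.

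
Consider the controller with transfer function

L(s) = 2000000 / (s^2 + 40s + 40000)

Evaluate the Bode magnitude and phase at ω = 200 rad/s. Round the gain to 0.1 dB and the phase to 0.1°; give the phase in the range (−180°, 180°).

48.0 dB, -90.0°

At s = jω = j200:
quadratic: (j200)² + 40·j200 + 40000 = 0 + j8000 → |·| ≈ 8000, ∠ ≈ 90.00°
|L| = 2000000 / 8000 ≈ 250
Gain = 20 log₁₀(250) ≈ 47.96 dB
∠L = 0.00° − 90.00° = -90.00°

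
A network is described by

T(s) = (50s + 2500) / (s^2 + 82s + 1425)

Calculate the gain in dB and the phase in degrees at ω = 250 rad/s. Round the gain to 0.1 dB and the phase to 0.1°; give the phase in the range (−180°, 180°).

-14.1 dB, -82.8°

Substitute s = j250:
Numerator: 50(j250) + 2500 = 2500 + j12500
Denominator: (j250)^2 + 82(j250) + 1425 = -61075 + j20500
|N| = √(2500² + 12500²) ≈ 12748, ∠N ≈ 78.69°
|D| = √(61075² + 20500²) ≈ 64424, ∠D ≈ 161.45°
|T| = 12748 / 64424 ≈ 0.19788
Gain = 20 log₁₀(0.19788) ≈ -14.07 dB
∠T = 78.69° − 161.45° = -82.76°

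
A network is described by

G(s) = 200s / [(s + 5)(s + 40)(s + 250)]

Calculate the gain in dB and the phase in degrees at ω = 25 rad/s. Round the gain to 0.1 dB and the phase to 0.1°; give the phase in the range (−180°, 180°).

At s = jω = j25:
zero at origin: s = j25 → |·| = 25, ∠ = 90.00°
pole (s+5): 5 + j25 → |·| = √(5²+25²) = √650 ≈ 25.495, ∠ = arctan(25/5) ≈ 78.69°
pole (s+40): 40 + j25 → |·| = √(40²+25²) = √2225 ≈ 47.17, ∠ = arctan(25/40) ≈ 32.01°
pole (s+250): 250 + j25 → |·| = √(250²+25²) = √63125 ≈ 251.25, ∠ = arctan(25/250) ≈ 5.71°
|G| = 200 · 25 / 3.0215e+05 ≈ 0.016548
Gain = 20 log₁₀(0.016548) ≈ -35.63 dB
∠G = 90.00° − 116.41° = -26.41°

-35.6 dB, -26.4°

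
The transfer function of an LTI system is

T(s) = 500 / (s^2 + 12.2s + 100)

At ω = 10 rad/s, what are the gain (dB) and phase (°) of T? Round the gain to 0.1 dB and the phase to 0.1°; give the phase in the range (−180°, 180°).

12.3 dB, -90.0°

At s = jω = j10:
quadratic: (j10)² + 12.2·j10 + 100 = 0 + j122 → |·| ≈ 122, ∠ ≈ 90.00°
|T| = 500 / 122 ≈ 4.0984
Gain = 20 log₁₀(4.0984) ≈ 12.25 dB
∠T = 0.00° − 90.00° = -90.00°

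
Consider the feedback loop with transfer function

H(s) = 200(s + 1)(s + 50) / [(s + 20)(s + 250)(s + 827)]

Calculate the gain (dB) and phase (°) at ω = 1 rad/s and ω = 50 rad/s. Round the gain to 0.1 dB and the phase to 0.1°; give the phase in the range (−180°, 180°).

ω = 1: -49.3 dB, 43.0°; ω = 50: -24.1 dB, 50.9°

At s = jω = j1:
zero (s+1): 1 + j1 → |·| = √(1²+1²) = √2 ≈ 1.4142, ∠ = arctan(1/1) ≈ 45.00°
zero (s+50): 50 + j1 → |·| = √(50²+1²) = √2501 ≈ 50.01, ∠ = arctan(1/50) ≈ 1.15°
pole (s+20): 20 + j1 → |·| = √(20²+1²) = √401 ≈ 20.025, ∠ = arctan(1/20) ≈ 2.86°
pole (s+250): 250 + j1 → |·| = √(250²+1²) = √62501 ≈ 250, ∠ = arctan(1/250) ≈ 0.23°
pole (s+827): 827 + j1 → |·| = √(827²+1²) = √683930 ≈ 827, ∠ = arctan(1/827) ≈ 0.07°
|H| = 200 · 70.724 / 4.1402e+06 ≈ 0.0034165
Gain = 20 log₁₀(0.0034165) ≈ -49.33 dB
∠H = 46.15° − 3.16° = 42.99°

At s = jω = j50:
zero (s+1): 1 + j50 → |·| = √(1²+50²) = √2501 ≈ 50.01, ∠ = arctan(50/1) ≈ 88.85°
zero (s+50): 50 + j50 → |·| = √(50²+50²) = √5000 ≈ 70.711, ∠ = arctan(50/50) ≈ 45.00°
pole (s+20): 20 + j50 → |·| = √(20²+50²) = √2900 ≈ 53.852, ∠ = arctan(50/20) ≈ 68.20°
pole (s+250): 250 + j50 → |·| = √(250²+50²) = √65000 ≈ 254.95, ∠ = arctan(50/250) ≈ 11.31°
pole (s+827): 827 + j50 → |·| = √(827²+50²) = √686429 ≈ 828.51, ∠ = arctan(50/827) ≈ 3.46°
|H| = 200 · 3536.3 / 1.1375e+07 ≈ 0.062177
Gain = 20 log₁₀(0.062177) ≈ -24.13 dB
∠H = 133.85° − 82.97° = 50.88°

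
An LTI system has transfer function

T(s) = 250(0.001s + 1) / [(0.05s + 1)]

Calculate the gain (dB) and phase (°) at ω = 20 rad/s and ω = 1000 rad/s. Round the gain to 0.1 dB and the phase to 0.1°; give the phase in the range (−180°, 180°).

ω = 20: 45.0 dB, -43.9°; ω = 1000: 17.0 dB, -43.9°

At ω = 20 rad/s:
zero (1 + j20·0.001) = 1 + j0.02 → |·| ≈ 1.0002, ∠ ≈ 1.15°
pole (1 + j20·0.05) = 1 + j1 → |·| ≈ 1.4142, ∠ ≈ 45.00°
|T| = 250 · 1.0002 / (1.4142) ≈ 176.81
Gain = 20 log₁₀(176.81) ≈ 44.95 dB
∠T = (1.15°) − (45.00°) = -43.85°

At ω = 1000 rad/s:
zero (1 + j1000·0.001) = 1 + j1 → |·| ≈ 1.4142, ∠ ≈ 45.00°
pole (1 + j1000·0.05) = 1 + j50 → |·| ≈ 50.01, ∠ ≈ 88.85°
|T| = 250 · 1.4142 / (50.01) ≈ 7.0696
Gain = 20 log₁₀(7.0696) ≈ 16.99 dB
∠T = (45.00°) − (88.85°) = -43.85°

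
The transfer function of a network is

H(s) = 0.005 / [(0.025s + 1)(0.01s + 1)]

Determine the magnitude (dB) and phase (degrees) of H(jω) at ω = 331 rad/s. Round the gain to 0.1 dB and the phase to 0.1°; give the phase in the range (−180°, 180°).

At ω = 331 rad/s:
pole (1 + j331·0.025) = 1 + j8.275 → |·| ≈ 8.3352, ∠ ≈ 83.11°
pole (1 + j331·0.01) = 1 + j3.31 → |·| ≈ 3.4578, ∠ ≈ 73.19°
|H| = 0.005 · 1 / (8.3352 · 3.4578) ≈ 0.00017348
Gain = 20 log₁₀(0.00017348) ≈ -75.22 dB
∠H = (0°) − (83.11° + 73.19°) = -156.30°

-75.2 dB, -156.3°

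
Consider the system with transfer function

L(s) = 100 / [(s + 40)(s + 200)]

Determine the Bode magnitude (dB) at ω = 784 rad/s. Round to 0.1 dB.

At s = jω = j784:
pole (s+40): 40 + j784 → |·| = √(40²+784²) = √616256 ≈ 785.02, ∠ = arctan(784/40) ≈ 87.08°
pole (s+200): 200 + j784 → |·| = √(200²+784²) = √654656 ≈ 809.11, ∠ = arctan(784/200) ≈ 75.69°
|L| = 100 / 6.3517e+05 ≈ 0.00015744
Gain = 20 log₁₀(0.00015744) ≈ -76.06 dB

-76.1 dB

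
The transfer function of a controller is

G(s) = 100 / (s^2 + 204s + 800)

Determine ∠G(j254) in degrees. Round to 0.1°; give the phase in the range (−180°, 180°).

-140.9°

Substitute s = j254:
Numerator: 100 = 100 + j0
Denominator: (j254)^2 + 204(j254) + 800 = -63716 + j51816
|N| = √(100² + 0²) ≈ 100, ∠N ≈ 0.00°
|D| = √(63716² + 51816²) ≈ 82126, ∠D ≈ 140.88°
∠G = 0.00° − 140.88° = -140.88°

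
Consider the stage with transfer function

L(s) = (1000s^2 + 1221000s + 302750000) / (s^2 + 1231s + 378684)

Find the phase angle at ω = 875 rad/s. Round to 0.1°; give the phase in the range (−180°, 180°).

Substitute s = j875:
Numerator: 1000(j875)^2 + 1221000(j875) + 302750000 = -462875000 + j1068375000
Denominator: (j875)^2 + 1231(j875) + 378684 = -386941 + j1077125
|N| = √(462875000² + 1068375000²) ≈ 1.1643e+09, ∠N ≈ 113.42°
|D| = √(386941² + 1077125²) ≈ 1.1445e+06, ∠D ≈ 109.76°
∠L = 113.42° − 109.76° = 3.66°

3.7°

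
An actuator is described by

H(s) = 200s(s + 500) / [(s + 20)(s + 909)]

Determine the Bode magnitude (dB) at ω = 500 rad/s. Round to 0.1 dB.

42.7 dB

At s = jω = j500:
zero (s+500): 500 + j500 → |·| = √(500²+500²) = √500000 ≈ 707.11, ∠ = arctan(500/500) ≈ 45.00°
zero at origin: s = j500 → |·| = 500, ∠ = 90.00°
pole (s+20): 20 + j500 → |·| = √(20²+500²) = √250400 ≈ 500.4, ∠ = arctan(500/20) ≈ 87.71°
pole (s+909): 909 + j500 → |·| = √(909²+500²) = √1076281 ≈ 1037.4, ∠ = arctan(500/909) ≈ 28.81°
|H| = 200 · 3.5356e+05 / 5.1911e+05 ≈ 136.22
Gain = 20 log₁₀(136.22) ≈ 42.68 dB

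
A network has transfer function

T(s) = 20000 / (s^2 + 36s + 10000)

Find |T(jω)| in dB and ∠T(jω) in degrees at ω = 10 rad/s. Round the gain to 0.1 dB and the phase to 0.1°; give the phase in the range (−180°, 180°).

6.1 dB, -2.1°

At s = jω = j10:
quadratic: (j10)² + 36·j10 + 10000 = 9900 + j360 → |·| ≈ 9906.5, ∠ ≈ 2.08°
|T| = 20000 / 9906.5 ≈ 2.0189
Gain = 20 log₁₀(2.0189) ≈ 6.10 dB
∠T = 0.00° − 2.08° = -2.08°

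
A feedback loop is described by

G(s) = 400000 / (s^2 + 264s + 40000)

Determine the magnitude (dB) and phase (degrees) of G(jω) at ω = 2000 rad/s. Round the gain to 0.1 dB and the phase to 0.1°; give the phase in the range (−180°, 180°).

At s = jω = j2000:
quadratic: (j2000)² + 264·j2000 + 40000 = -3960000 + j528000 → |·| ≈ 3.995e+06, ∠ ≈ 172.41°
|G| = 400000 / 3.995e+06 ≈ 0.10013
Gain = 20 log₁₀(0.10013) ≈ -19.99 dB
∠G = 0.00° − 172.41° = -172.41°

-20.0 dB, -172.4°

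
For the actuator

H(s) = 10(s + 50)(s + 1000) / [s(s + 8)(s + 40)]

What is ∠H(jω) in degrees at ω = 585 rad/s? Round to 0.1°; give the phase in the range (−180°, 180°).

At s = jω = j585:
zero (s+50): 50 + j585 → |·| = √(50²+585²) = √344725 ≈ 587.13, ∠ = arctan(585/50) ≈ 85.11°
zero (s+1000): 1000 + j585 → |·| = √(1000²+585²) = √1342225 ≈ 1158.5, ∠ = arctan(585/1000) ≈ 30.33°
pole (s+8): 8 + j585 → |·| = √(8²+585²) = √342289 ≈ 585.05, ∠ = arctan(585/8) ≈ 89.22°
pole (s+40): 40 + j585 → |·| = √(40²+585²) = √343825 ≈ 586.37, ∠ = arctan(585/40) ≈ 86.09°
pole at origin: |s| = 585, ∠ = 90.00° (in denominator)
∠H = 115.44° − 265.31° = -149.87°

-149.9°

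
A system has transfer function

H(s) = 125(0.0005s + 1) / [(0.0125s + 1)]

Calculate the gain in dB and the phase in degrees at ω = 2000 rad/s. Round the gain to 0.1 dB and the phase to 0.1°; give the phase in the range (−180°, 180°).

At ω = 2000 rad/s:
zero (1 + j2000·0.0005) = 1 + j1 → |·| ≈ 1.4142, ∠ ≈ 45.00°
pole (1 + j2000·0.0125) = 1 + j25 → |·| ≈ 25.02, ∠ ≈ 87.71°
|H| = 125 · 1.4142 / (25.02) ≈ 7.0653
Gain = 20 log₁₀(7.0653) ≈ 16.98 dB
∠H = (45.00°) − (87.71°) = -42.71°

17.0 dB, -42.7°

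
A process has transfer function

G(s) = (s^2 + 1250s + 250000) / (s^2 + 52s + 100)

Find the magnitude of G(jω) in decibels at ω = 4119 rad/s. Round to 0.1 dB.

Substitute s = j4119:
Numerator: (j4119)^2 + 1250(j4119) + 250000 = -16716161 + j5148750
Denominator: (j4119)^2 + 52(j4119) + 100 = -16966061 + j214188
|N| = √(16716161² + 5148750²) ≈ 1.7491e+07, ∠N ≈ 162.88°
|D| = √(16966061² + 214188²) ≈ 1.6967e+07, ∠D ≈ 179.28°
|G| = 1.7491e+07 / 1.6967e+07 ≈ 1.0309
Gain = 20 log₁₀(1.0309) ≈ 0.26 dB

0.3 dB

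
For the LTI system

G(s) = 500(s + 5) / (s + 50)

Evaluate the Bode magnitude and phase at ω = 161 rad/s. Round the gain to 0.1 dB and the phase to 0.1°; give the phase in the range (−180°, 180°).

At s = jω = j161:
zero (s+5): 5 + j161 → |·| = √(5²+161²) = √25946 ≈ 161.08, ∠ = arctan(161/5) ≈ 88.22°
pole (s+50): 50 + j161 → |·| = √(50²+161²) = √28421 ≈ 168.59, ∠ = arctan(161/50) ≈ 72.75°
|G| = 500 · 161.08 / 168.59 ≈ 477.73
Gain = 20 log₁₀(477.73) ≈ 53.58 dB
∠G = 88.22° − 72.75° = 15.47°

53.6 dB, 15.5°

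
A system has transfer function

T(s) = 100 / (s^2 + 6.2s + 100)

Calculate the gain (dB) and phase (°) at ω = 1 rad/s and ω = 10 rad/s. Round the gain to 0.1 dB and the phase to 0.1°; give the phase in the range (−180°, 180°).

ω = 1: 0.1 dB, -3.6°; ω = 10: 4.2 dB, -90.0°

At s = jω = j1:
quadratic: (j1)² + 6.2·j1 + 100 = 99 + j6.2 → |·| ≈ 99.194, ∠ ≈ 3.58°
|T| = 100 / 99.194 ≈ 1.0081
Gain = 20 log₁₀(1.0081) ≈ 0.07 dB
∠T = 0.00° − 3.58° = -3.58°

At s = jω = j10:
quadratic: (j10)² + 6.2·j10 + 100 = 0 + j62 → |·| ≈ 62, ∠ ≈ 90.00°
|T| = 100 / 62 ≈ 1.6129
Gain = 20 log₁₀(1.6129) ≈ 4.15 dB
∠T = 0.00° − 90.00° = -90.00°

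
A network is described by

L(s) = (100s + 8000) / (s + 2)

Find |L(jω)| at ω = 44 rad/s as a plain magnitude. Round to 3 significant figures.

Substitute s = j44:
Numerator: 100(j44) + 8000 = 8000 + j4400
Denominator: (j44) + 2 = 2 + j44
|N| = √(8000² + 4400²) ≈ 9130.2, ∠N ≈ 28.81°
|D| = √(2² + 44²) ≈ 44.045, ∠D ≈ 87.40°
|L| = 9130.2 / 44.045 ≈ 207.29

207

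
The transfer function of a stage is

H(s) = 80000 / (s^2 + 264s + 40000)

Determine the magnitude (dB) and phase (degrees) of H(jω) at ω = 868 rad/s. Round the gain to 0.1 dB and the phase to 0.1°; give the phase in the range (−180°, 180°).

At s = jω = j868:
quadratic: (j868)² + 264·j868 + 40000 = -713424 + j229152 → |·| ≈ 7.4932e+05, ∠ ≈ 162.19°
|H| = 80000 / 7.4932e+05 ≈ 0.10676
Gain = 20 log₁₀(0.10676) ≈ -19.43 dB
∠H = 0.00° − 162.19° = -162.19°

-19.4 dB, -162.2°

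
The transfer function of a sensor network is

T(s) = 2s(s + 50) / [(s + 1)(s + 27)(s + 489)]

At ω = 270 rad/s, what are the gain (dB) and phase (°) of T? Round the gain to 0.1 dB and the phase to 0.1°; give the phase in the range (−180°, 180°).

-48.8 dB, -33.5°

At s = jω = j270:
zero (s+50): 50 + j270 → |·| = √(50²+270²) = √75400 ≈ 274.59, ∠ = arctan(270/50) ≈ 79.51°
zero at origin: s = j270 → |·| = 270, ∠ = 90.00°
pole (s+1): 1 + j270 → |·| = √(1²+270²) = √72901 ≈ 270, ∠ = arctan(270/1) ≈ 89.79°
pole (s+27): 27 + j270 → |·| = √(27²+270²) = √73629 ≈ 271.35, ∠ = arctan(270/27) ≈ 84.29°
pole (s+489): 489 + j270 → |·| = √(489²+270²) = √312021 ≈ 558.59, ∠ = arctan(270/489) ≈ 28.91°
|T| = 2 · 74139 / 4.0925e+07 ≈ 0.0036232
Gain = 20 log₁₀(0.0036232) ≈ -48.82 dB
∠T = 169.51° − 202.99° = -33.48°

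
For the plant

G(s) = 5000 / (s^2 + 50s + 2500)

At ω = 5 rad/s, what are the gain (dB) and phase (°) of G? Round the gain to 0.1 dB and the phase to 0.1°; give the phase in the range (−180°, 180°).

6.1 dB, -5.8°

At s = jω = j5:
quadratic: (j5)² + 50·j5 + 2500 = 2475 + j250 → |·| ≈ 2487.6, ∠ ≈ 5.77°
|G| = 5000 / 2487.6 ≈ 2.01
Gain = 20 log₁₀(2.01) ≈ 6.06 dB
∠G = 0.00° − 5.77° = -5.77°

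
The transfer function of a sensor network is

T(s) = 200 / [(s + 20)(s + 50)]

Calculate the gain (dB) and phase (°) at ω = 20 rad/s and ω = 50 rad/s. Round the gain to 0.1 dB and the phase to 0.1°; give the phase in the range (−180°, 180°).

ω = 20: -17.6 dB, -66.8°; ω = 50: -25.6 dB, -113.2°

At s = jω = j20:
pole (s+20): 20 + j20 → |·| = √(20²+20²) = √800 ≈ 28.284, ∠ = arctan(20/20) ≈ 45.00°
pole (s+50): 50 + j20 → |·| = √(50²+20²) = √2900 ≈ 53.852, ∠ = arctan(20/50) ≈ 21.80°
|T| = 200 / 1523.1 ≈ 0.13131
Gain = 20 log₁₀(0.13131) ≈ -17.63 dB
∠T = 0.00° − 66.80° = -66.80°

At s = jω = j50:
pole (s+20): 20 + j50 → |·| = √(20²+50²) = √2900 ≈ 53.852, ∠ = arctan(50/20) ≈ 68.20°
pole (s+50): 50 + j50 → |·| = √(50²+50²) = √5000 ≈ 70.711, ∠ = arctan(50/50) ≈ 45.00°
|T| = 200 / 3807.9 ≈ 0.052522
Gain = 20 log₁₀(0.052522) ≈ -25.59 dB
∠T = 0.00° − 113.20° = -113.20°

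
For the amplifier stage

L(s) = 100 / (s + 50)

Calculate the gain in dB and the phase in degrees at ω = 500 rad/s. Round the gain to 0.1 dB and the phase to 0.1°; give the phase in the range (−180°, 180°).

-14.0 dB, -84.3°

Substitute s = j500:
Numerator: 100 = 100 + j0
Denominator: (j500) + 50 = 50 + j500
|N| = √(100² + 0²) ≈ 100, ∠N ≈ 0.00°
|D| = √(50² + 500²) ≈ 502.49, ∠D ≈ 84.29°
|L| = 100 / 502.49 ≈ 0.19901
Gain = 20 log₁₀(0.19901) ≈ -14.02 dB
∠L = 0.00° − 84.29° = -84.29°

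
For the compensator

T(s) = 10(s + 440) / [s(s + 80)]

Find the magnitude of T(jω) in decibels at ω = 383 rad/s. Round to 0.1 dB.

At s = jω = j383:
zero (s+440): 440 + j383 → |·| = √(440²+383²) = √340289 ≈ 583.34, ∠ = arctan(383/440) ≈ 41.04°
pole (s+80): 80 + j383 → |·| = √(80²+383²) = √153089 ≈ 391.27, ∠ = arctan(383/80) ≈ 78.20°
pole at origin: |s| = 383, ∠ = 90.00° (in denominator)
|T| = 10 · 583.34 / 1.4986e+05 ≈ 0.038926
Gain = 20 log₁₀(0.038926) ≈ -28.20 dB

-28.2 dB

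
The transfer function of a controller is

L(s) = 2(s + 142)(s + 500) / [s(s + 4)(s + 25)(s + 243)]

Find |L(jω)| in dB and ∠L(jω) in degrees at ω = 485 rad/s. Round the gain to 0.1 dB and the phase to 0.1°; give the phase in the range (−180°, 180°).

At s = jω = j485:
zero (s+142): 142 + j485 → |·| = √(142²+485²) = √255389 ≈ 505.36, ∠ = arctan(485/142) ≈ 73.68°
zero (s+500): 500 + j485 → |·| = √(500²+485²) = √485225 ≈ 696.58, ∠ = arctan(485/500) ≈ 44.13°
pole (s+4): 4 + j485 → |·| = √(4²+485²) = √235241 ≈ 485.02, ∠ = arctan(485/4) ≈ 89.53°
pole (s+25): 25 + j485 → |·| = √(25²+485²) = √235850 ≈ 485.64, ∠ = arctan(485/25) ≈ 87.05°
pole (s+243): 243 + j485 → |·| = √(243²+485²) = √294274 ≈ 542.47, ∠ = arctan(485/243) ≈ 63.39°
pole at origin: |s| = 485, ∠ = 90.00° (in denominator)
|L| = 2 · 3.5202e+05 / 6.1971e+10 ≈ 1.1361e-05
Gain = 20 log₁₀(1.1361e-05) ≈ -98.89 dB
∠L = 117.81° − 329.97° = -212.16° ≡ 147.84° (principal value)

-98.9 dB, 147.8°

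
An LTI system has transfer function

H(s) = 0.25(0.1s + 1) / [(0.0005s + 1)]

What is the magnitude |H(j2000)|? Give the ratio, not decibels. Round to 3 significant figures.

At ω = 2000 rad/s:
zero (1 + j2000·0.1) = 1 + j200 → |·| ≈ 200, ∠ ≈ 89.71°
pole (1 + j2000·0.0005) = 1 + j1 → |·| ≈ 1.4142, ∠ ≈ 45.00°
|H| = 0.25 · 200 / (1.4142) ≈ 35.356

35.4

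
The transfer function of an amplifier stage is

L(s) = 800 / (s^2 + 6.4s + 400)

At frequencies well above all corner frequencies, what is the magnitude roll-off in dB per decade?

-40 dB/decade

Each pole contributes −20 dB/decade at high frequency; each zero contributes +20 dB/decade.
Net: 0 zero(s) − 2 pole(s) → -40 dB/decade.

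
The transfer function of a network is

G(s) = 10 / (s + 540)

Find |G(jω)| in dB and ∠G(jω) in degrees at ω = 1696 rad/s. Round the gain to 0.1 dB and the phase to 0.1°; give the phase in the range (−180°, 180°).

At s = jω = j1696:
pole (s+540): 540 + j1696 → |·| = √(540²+1696²) = √3168016 ≈ 1779.9, ∠ = arctan(1696/540) ≈ 72.34°
|G| = 10 / 1779.9 ≈ 0.0056183
Gain = 20 log₁₀(0.0056183) ≈ -45.01 dB
∠G = 0.00° − 72.34° = -72.34°

-45.0 dB, -72.3°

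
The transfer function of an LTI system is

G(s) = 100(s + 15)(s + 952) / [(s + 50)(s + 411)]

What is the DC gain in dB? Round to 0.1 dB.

G(0) = 100·15·952 / (50·411) ≈ 69.489
20 log₁₀(69.489) ≈ 36.84 dB

36.8 dB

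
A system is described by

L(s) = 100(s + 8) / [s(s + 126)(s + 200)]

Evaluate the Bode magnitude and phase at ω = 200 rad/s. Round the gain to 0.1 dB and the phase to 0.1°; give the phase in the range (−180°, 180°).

At s = jω = j200:
zero (s+8): 8 + j200 → |·| = √(8²+200²) = √40064 ≈ 200.16, ∠ = arctan(200/8) ≈ 87.71°
pole (s+126): 126 + j200 → |·| = √(126²+200²) = √55876 ≈ 236.38, ∠ = arctan(200/126) ≈ 57.79°
pole (s+200): 200 + j200 → |·| = √(200²+200²) = √80000 ≈ 282.84, ∠ = arctan(200/200) ≈ 45.00°
pole at origin: |s| = 200, ∠ = 90.00° (in denominator)
|L| = 100 · 200.16 / 1.3372e+07 ≈ 0.0014969
Gain = 20 log₁₀(0.0014969) ≈ -56.50 dB
∠L = 87.71° − 192.79° = -105.08°

-56.5 dB, -105.1°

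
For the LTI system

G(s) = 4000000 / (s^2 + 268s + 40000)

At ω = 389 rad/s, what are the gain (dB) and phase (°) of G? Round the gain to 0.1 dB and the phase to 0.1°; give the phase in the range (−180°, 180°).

28.4 dB, -136.9°

At s = jω = j389:
quadratic: (j389)² + 268·j389 + 40000 = -111321 + j104252 → |·| ≈ 1.5252e+05, ∠ ≈ 136.88°
|G| = 4000000 / 1.5252e+05 ≈ 26.226
Gain = 20 log₁₀(26.226) ≈ 28.37 dB
∠G = 0.00° − 136.88° = -136.88°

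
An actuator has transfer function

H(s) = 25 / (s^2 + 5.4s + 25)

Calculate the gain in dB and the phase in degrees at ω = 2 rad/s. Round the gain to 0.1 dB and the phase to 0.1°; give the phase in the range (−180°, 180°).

0.5 dB, -27.2°

At s = jω = j2:
quadratic: (j2)² + 5.4·j2 + 25 = 21 + j10.8 → |·| ≈ 23.614, ∠ ≈ 27.22°
|H| = 25 / 23.614 ≈ 1.0587
Gain = 20 log₁₀(1.0587) ≈ 0.50 dB
∠H = 0.00° − 27.22° = -27.22°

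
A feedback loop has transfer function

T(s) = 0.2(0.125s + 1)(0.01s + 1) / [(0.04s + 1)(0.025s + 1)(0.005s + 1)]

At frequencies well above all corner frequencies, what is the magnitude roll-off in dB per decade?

-20 dB/decade

Each pole contributes −20 dB/decade at high frequency; each zero contributes +20 dB/decade.
Net: 2 zero(s) − 3 pole(s) → -20 dB/decade.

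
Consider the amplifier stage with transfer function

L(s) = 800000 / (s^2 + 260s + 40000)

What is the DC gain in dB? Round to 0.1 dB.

L(0) = 800000 / 40000 = 20
20 log₁₀(20) ≈ 26.02 dB

26.0 dB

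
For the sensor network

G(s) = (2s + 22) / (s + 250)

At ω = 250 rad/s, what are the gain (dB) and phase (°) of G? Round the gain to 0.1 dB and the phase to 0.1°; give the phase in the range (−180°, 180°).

Substitute s = j250:
Numerator: 2(j250) + 22 = 22 + j500
Denominator: (j250) + 250 = 250 + j250
|N| = √(22² + 500²) ≈ 500.48, ∠N ≈ 87.48°
|D| = √(250² + 250²) ≈ 353.55, ∠D ≈ 45.00°
|G| = 500.48 / 353.55 ≈ 1.4156
Gain = 20 log₁₀(1.4156) ≈ 3.02 dB
∠G = 87.48° − 45.00° = 42.48°

3.0 dB, 42.5°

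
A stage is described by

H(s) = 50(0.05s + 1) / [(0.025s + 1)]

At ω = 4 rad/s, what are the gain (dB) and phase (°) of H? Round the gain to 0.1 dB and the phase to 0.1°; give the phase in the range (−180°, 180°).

At ω = 4 rad/s:
zero (1 + j4·0.05) = 1 + j0.2 → |·| ≈ 1.0198, ∠ ≈ 11.31°
pole (1 + j4·0.025) = 1 + j0.1 → |·| ≈ 1.005, ∠ ≈ 5.71°
|H| = 50 · 1.0198 / (1.005) ≈ 50.736
Gain = 20 log₁₀(50.736) ≈ 34.11 dB
∠H = (11.31°) − (5.71°) = 5.60°

34.1 dB, 5.6°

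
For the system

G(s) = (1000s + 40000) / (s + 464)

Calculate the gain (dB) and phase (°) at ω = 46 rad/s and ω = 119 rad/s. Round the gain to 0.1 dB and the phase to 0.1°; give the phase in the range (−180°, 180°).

ω = 46: 42.3 dB, 43.3°; ω = 119: 48.4 dB, 57.0°

Substitute s = j46:
Numerator: 1000(j46) + 40000 = 40000 + j46000
Denominator: (j46) + 464 = 464 + j46
|N| = √(40000² + 46000²) ≈ 60959, ∠N ≈ 48.99°
|D| = √(464² + 46²) ≈ 466.27, ∠D ≈ 5.66°
|G| = 60959 / 466.27 ≈ 130.74
Gain = 20 log₁₀(130.74) ≈ 42.33 dB
∠G = 48.99° − 5.66° = 43.33°

Substitute s = j119:
Numerator: 1000(j119) + 40000 = 40000 + j119000
Denominator: (j119) + 464 = 464 + j119
|N| = √(40000² + 119000²) ≈ 1.2554e+05, ∠N ≈ 71.42°
|D| = √(464² + 119²) ≈ 479.02, ∠D ≈ 14.38°
|G| = 1.2554e+05 / 479.02 ≈ 262.08
Gain = 20 log₁₀(262.08) ≈ 48.37 dB
∠G = 71.42° − 14.38° = 57.04°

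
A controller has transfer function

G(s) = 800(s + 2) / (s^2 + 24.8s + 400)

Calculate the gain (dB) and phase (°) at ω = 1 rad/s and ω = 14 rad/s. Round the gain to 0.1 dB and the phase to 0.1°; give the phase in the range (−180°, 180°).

At s = jω = j1:
zero (s+2): 2 + j1 → |·| = √(2²+1²) = √5 ≈ 2.2361, ∠ = arctan(1/2) ≈ 26.57°
quadratic: (j1)² + 24.8·j1 + 400 = 399 + j24.8 → |·| ≈ 399.77, ∠ ≈ 3.56°
|G| = 800 · 2.2361 / 399.77 ≈ 4.4748
Gain = 20 log₁₀(4.4748) ≈ 13.02 dB
∠G = 26.57° − 3.56° = 23.01°

At s = jω = j14:
zero (s+2): 2 + j14 → |·| = √(2²+14²) = √200 ≈ 14.142, ∠ = arctan(14/2) ≈ 81.87°
quadratic: (j14)² + 24.8·j14 + 400 = 204 + j347.2 → |·| ≈ 402.7, ∠ ≈ 59.56°
|G| = 800 · 14.142 / 402.7 ≈ 28.094
Gain = 20 log₁₀(28.094) ≈ 28.97 dB
∠G = 81.87° − 59.56° = 22.31°

ω = 1: 13.0 dB, 23.0°; ω = 14: 29.0 dB, 22.3°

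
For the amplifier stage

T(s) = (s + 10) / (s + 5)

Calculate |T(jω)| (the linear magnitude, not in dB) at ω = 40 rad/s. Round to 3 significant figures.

Substitute s = j40:
Numerator: (j40) + 10 = 10 + j40
Denominator: (j40) + 5 = 5 + j40
|N| = √(10² + 40²) ≈ 41.231, ∠N ≈ 75.96°
|D| = √(5² + 40²) ≈ 40.311, ∠D ≈ 82.87°
|T| = 41.231 / 40.311 ≈ 1.0228

1.02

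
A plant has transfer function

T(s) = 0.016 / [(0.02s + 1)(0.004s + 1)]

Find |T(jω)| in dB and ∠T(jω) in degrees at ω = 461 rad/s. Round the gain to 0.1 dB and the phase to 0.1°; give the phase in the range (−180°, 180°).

At ω = 461 rad/s:
pole (1 + j461·0.02) = 1 + j9.22 → |·| ≈ 9.2741, ∠ ≈ 83.81°
pole (1 + j461·0.004) = 1 + j1.844 → |·| ≈ 2.0977, ∠ ≈ 61.53°
|T| = 0.016 · 1 / (9.2741 · 2.0977) ≈ 0.00082244
Gain = 20 log₁₀(0.00082244) ≈ -61.70 dB
∠T = (0°) − (83.81° + 61.53°) = -145.34°

-61.7 dB, -145.3°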